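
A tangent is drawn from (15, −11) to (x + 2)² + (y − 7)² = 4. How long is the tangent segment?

√609

The centre is (−2, 7) and r = 2. The square of the distance from P to the centre is 289 + 324 = 613.
The tangent meets the radius at right angles, so tangent² = |PO|² − r² = 613 − 4 = 609.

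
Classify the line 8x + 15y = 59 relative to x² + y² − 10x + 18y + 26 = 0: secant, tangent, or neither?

neither

Substituting the line into the circle gives 289x² − 5354x + 25261 = 0.
Δ = 28665316 − 29201716 = −536400.
No real roots: the line does not meet the circle.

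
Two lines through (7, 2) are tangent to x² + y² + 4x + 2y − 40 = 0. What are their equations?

Write the tangent as mx − y + (2 − m·(7)) = 0 and set its distance from the centre to 3√5:
(−9m − (−3))² = 45(m² + 1)
2m² − 3m − 2 = 0, so m = −1/2 or m = 2.
Through (7, 2) these give x + 2y = 11 and 2x − y = 12.

x + 2y = 11 and 2x − y = 12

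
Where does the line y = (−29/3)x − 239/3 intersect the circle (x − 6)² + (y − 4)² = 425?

Express y = (−239 − 29x)/3 and substitute into the circle:
850x² + 14450x + 59500 = 0  ⟹  x² + 17x + 70 = 0
x = −7 or x = −10, giving (−7, −12) and (−10, 17).

(−10, 17) and (−7, −12)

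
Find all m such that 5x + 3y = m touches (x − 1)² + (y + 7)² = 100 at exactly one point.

m = −16 ± 10√34

Tangency holds when the distance from the centre (1, −7) to the line equals the radius 10:
|5·1 + 3·(−7) − m| / √34 = 10
|m − (−16)| = 10√34.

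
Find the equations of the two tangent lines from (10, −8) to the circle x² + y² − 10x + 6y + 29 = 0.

x + 2y = −6 and 2x + y = 12

Let a tangent through (10, −8) have slope m. Its distance from (5, −3) must equal √5:
(−5m − (5))² = 5(m² + 1)
2m² + 5m + 2 = 0, so m = −1/2 or m = −2.
Through (10, −8) these give x + 2y = −6 and 2x + y = 12.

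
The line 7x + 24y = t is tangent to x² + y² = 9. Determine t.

t = −75 or t = 75

Tangency holds when the distance from the centre (0, 0) to the line equals the radius 3:
|7·0 + 24·0 − t| / √625 = 3
|t| = 3·25, so t = 75 or t = −75.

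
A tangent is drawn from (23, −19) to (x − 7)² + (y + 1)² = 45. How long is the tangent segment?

With centre O = (7, −1), |OP|² = 580 and r² = 45.
Power of the point: PT² = |PO|² − r² = 535, so PT = √535.

√535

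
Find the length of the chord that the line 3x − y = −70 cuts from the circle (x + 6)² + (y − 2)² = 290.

Substitute y = 3x + 70:
10x² + 420x + 4370 = 0  ⟹  x² + 42x + 437 = 0
x = −19 or x = −23, giving (−19, 13) and (−23, 1).
|(−19, 13) − (−23, 1)| = √((4)² + (12)²) = 4√10.

4√10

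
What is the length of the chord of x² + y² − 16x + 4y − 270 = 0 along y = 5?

Express y = 5 and substitute into the circle:
x² − 16x − 225 = 0
x = 25 or x = −9, giving (25, 5) and (−9, 5).
Chord length = distance between (25, 5) and (−9, 5) = √1156 = 34.

34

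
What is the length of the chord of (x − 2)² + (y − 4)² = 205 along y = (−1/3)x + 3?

Centre (2, 4), r² = 205. Perpendicular distance d from centre to line = |5| / √10 = 5/√10.
Chord = 2√(r² − d²) = 2·√(405/2) = 9√10.

9√10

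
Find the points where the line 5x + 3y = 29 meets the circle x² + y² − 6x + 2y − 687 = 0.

Express y = (29 − 5x)/3 and substitute into the circle:
34x² − 374x − 5168 = 0  ⟹  x² − 11x − 152 = 0
x = 19 or x = −8, giving (19, −22) and (−8, 23).

(−8, 23) and (19, −22)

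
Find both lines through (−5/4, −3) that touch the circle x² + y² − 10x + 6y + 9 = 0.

4x + 3y = −14 and 4x − 3y = 4

Let a tangent through (−5/4, −3) have slope m. Its distance from (5, −3) must equal 5:
(25/4m − (0))² = 25(m² + 1)
9m² − 16 = 0, so m = −4/3 or m = 4/3.
Through (−5/4, −3) these give 4x + 3y = −14 and 4x − 3y = 4.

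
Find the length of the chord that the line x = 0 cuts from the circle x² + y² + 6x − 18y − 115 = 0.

28

The line gives x = 0. Substituting into the circle:
y² − 18y − 115 = 0
y = 23 or y = −5, giving (0, 23) and (0, −5).
Chord length = distance between (0, 23) and (0, −5) = √784 = 28.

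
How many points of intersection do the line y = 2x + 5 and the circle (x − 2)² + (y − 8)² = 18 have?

Substituting the line into the circle gives 5x² − 16x − 5 = 0.
Discriminant = (−16)² − 4·5·(−5) = 356 > 0.
Two real roots: the line is a secant.

2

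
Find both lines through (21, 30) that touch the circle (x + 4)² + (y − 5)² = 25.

4x − 3y = −6 and 3x − 4y = −57

Write the tangent as mx − y + (30 − m·(21)) = 0 and set its distance from the centre to 5:
(−25m − (−25))² = 25(m² + 1)
12m² − 25m + 12 = 0, so m = 4/3 or m = 3/4.
Through (21, 30) these give 4x − 3y = −6 and 3x − 4y = −57.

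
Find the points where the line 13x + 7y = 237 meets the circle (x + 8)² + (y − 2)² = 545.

Express y = (237 − 13x)/7 and substitute into the circle:
218x² − 5014x + 26160 = 0  ⟹  x² − 23x + 120 = 0
x = 15 or x = 8, giving (15, 6) and (8, 19).

(8, 19) and (15, 6)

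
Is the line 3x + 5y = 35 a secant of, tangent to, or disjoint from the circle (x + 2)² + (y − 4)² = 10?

disjoint

d² = (3·(−2) + 5·4 − (35))²/34 = 441/34; r² = 10.
Since d² > r², the line lies outside the circle.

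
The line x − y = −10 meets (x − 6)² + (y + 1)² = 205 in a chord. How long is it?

The distance from (6, −1) to the line is 17/√2, and r² = 205.
Half the chord is √(r² − d²) = √(121/2), so the full chord is 11√2.

11√2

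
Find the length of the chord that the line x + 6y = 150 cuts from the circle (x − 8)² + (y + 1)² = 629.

2√37

The distance from (8, −1) to the line is 148/√37, and r² = 629.
Half the chord is √(r² − d²) = √(37), so the full chord is 2√37.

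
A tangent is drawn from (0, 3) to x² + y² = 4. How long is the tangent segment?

√5

Centre (0, 0), r² = 4. |PO|² = (0)² + (3)² = 9.
Power of the point: PT² = |PO|² − r² = 5, so PT = √5.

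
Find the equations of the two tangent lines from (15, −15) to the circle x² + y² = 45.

2x + y = 15 and x + 2y = −15

Write the tangent as mx − y + (−15 − m·(15)) = 0 and set its distance from the centre to 3√5:
(−15m − (15))² = 45(m² + 1)
2m² + 5m + 2 = 0, so m = −2 or m = −1/2.
With m = −2: 2x + y = 15. With m = −1/2: x + 2y = −15.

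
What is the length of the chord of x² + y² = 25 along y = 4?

The distance from (0, 0) to the line is 4, and r² = 25.
Half the chord is √(r² − d²) = √(9), so the full chord is 6.

6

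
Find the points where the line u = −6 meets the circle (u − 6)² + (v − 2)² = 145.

(−6, 1) and (−6, 3)

The line gives u = −6. Substituting into the circle:
v² − 4v + 3 = 0
v = 3 or v = 1, giving (−6, 3) and (−6, 1).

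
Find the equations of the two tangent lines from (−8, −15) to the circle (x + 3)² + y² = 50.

7x + y = −71 and x − y = 7

Write the tangent as mx − y + (−15 − m·(−8)) = 0 and set its distance from the centre to 5√2:
(5m − (15))² = 50(m² + 1)
m² + 6m − 7 = 0, so m = −7 or m = 1.
Through (−8, −15) these give 7x + y = −71 and x − y = 7.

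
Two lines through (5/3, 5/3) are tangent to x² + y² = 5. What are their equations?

x + 2y = 5 and 2x + y = 5

Write the tangent as mx − y + (5/3 − m·(5/3)) = 0 and set its distance from the centre to √5:
[m·(−5/3) − (−5/3)]² = 5(m² + 1)
2m² + 5m + 2 = 0, so m = −1/2 or m = −2.
Through (5/3, 5/3) these give x + 2y = 5 and 2x + y = 5.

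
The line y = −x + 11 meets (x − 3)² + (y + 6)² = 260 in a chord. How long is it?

18√2

Centre (3, −6), r² = 260. Perpendicular distance d from centre to line = |−14| / √2 = 14/√2.
Chord = 2√(r² − d²) = 2·√(162) = 18√2.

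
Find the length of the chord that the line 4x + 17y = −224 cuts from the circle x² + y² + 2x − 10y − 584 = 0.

2√305

Express y = (−224 − 4x)/17 and substitute into the circle:
305x² + 3050x − 80520 = 0  ⟹  x² + 10x − 264 = 0
x = 12 or x = −22, giving (12, −16) and (−22, −8).
Chord length = distance between (12, −16) and (−22, −8) = √1220 = 2√305.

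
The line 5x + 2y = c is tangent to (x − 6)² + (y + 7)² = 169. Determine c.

c = 16 ± 13√29

Tangency holds when the distance from the centre (6, −7) to the line equals the radius 13:
|5·6 + 2·(−7) − c| / √29 = 13
|c − (16)| = 13√29.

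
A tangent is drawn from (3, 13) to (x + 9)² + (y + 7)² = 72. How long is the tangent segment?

With centre O = (−9, −7), |OP|² = 544 and r² = 72.
By the tangent–radius right angle, tangent length = √(|PO|² − r²) = √472 = 2√118.

2√118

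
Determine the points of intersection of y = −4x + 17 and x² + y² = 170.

(1, 13) and (7, −11)

From the line, y = −4x + 17. Substituting:
17x² − 136x + 119 = 0  ⟹  x² − 8x + 7 = 0
x = 7 or x = 1, giving (7, −11) and (1, 13).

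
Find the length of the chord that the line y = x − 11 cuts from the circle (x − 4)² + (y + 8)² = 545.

Substitute y = x − 11:
2x² − 14x − 520 = 0  ⟹  x² − 7x − 260 = 0
x = 20 or x = −13, giving (20, 9) and (−13, −24).
|(20, 9) − (−13, −24)| = √((33)² + (33)²) = 33√2.

33√2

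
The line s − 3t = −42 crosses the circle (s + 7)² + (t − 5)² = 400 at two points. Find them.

From the line, t = (42 + s)/3. Substituting:
10s² + 180s − 2430 = 0  ⟹  s² + 18s − 243 = 0
s = 9 or s = −27, giving (9, 17) and (−27, 5).

(−27, 5) and (9, 17)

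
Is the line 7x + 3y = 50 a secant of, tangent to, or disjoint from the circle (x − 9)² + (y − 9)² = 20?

Centre (9, 9), r² = 20. Distance² from centre to line = (40)²/58 = 800/29.
Since d² > r², the line lies outside the circle.

disjoint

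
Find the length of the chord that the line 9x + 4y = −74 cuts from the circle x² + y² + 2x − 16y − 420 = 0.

4√97

Centre (−1, 8), r² = 485. Perpendicular distance d from centre to line = |97| / √97 = 97/√97.
Half the chord is √(r² − d²) = √(388), so the full chord is 4√97.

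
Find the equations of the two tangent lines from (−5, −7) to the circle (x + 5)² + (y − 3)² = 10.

Let a tangent through (−5, −7) have slope m. Its distance from (−5, 3) must equal √10:
(0m − (10))² = 10(m² + 1)
m² − 9 = 0, so m = −3 or m = 3.
Through (−5, −7) these give 3x + y = −22 and 3x − y = −8.

3x + y = −22 and 3x − y = −8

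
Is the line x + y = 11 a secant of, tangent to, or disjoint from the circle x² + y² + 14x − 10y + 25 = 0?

Substituting the line into the circle gives 2x² + 2x + 36 = 0.
Δ = 4 − 288 = −284.
No real roots: the line does not meet the circle.

disjoint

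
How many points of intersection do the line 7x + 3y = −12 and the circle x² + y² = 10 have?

2

Centre (0, 0), r² = 10. Distance² from centre to line = (12)²/58 = 72/29.
Since d² < r², the line cuts the circle twice.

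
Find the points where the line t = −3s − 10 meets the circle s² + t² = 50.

(−5, 5) and (−1, −7)

Substitute t = −3s − 10:
10s² + 60s + 50 = 0  ⟹  s² + 6s + 5 = 0
s = −1 or s = −5, giving (−1, −7) and (−5, 5).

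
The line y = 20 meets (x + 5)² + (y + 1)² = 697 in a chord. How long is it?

Centre (−5, −1), r² = 697. Perpendicular distance d from centre to line = |−21| / √1 = 21.
Chord = 2√(r² − d²) = 2·√(256) = 32.

32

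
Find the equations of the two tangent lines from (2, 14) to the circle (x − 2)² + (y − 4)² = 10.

3x + y = 20 and 3x − y = −8

A line y − (14) = m(x − (2)) is tangent when its distance from (2, 4) is √10:
[m·(0) − (−10)]² = 10(m² + 1)
m² − 9 = 0, so m = −3 or m = 3.
Through (2, 14) these give 3x + y = 20 and 3x − y = −8.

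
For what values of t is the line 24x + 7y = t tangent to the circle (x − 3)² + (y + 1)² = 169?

t = −260 or t = 390

Tangency holds when the distance from the centre (3, −1) to the line equals the radius 13:
|24·3 + 7·(−1) − t| / √625 = 13
|t − (65)| = 13·25, so t = 390 or t = −260.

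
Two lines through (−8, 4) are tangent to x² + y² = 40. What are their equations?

A line y − (4) = m(x − (−8)) is tangent when its distance from (0, 0) is 2√10:
[m·(8) − (−4)]² = 40(m² + 1)
3m² + 8m − 3 = 0, so m = −3 or m = 1/3.
With m = −3: 3x + y = −20. With m = 1/3: x − 3y = −20.

3x + y = −20 and x − 3y = −20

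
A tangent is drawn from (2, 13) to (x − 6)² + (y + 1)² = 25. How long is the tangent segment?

√187

The centre is (6, −1) and r = 5. The square of the distance from P to the centre is 16 + 196 = 212.
By the tangent–radius right angle, tangent length = √(|PO|² − r²) = √187.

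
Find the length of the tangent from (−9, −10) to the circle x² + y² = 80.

Centre (0, 0), r² = 80. |PO|² = (−9)² + (−10)² = 181.
By the tangent–radius right angle, tangent length = √(|PO|² − r²) = √101.

√101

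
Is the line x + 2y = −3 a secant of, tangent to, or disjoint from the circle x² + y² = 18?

Substituting the line into the circle gives 5x² + 6x − 63 = 0.
Discriminant = (6)² − 4·5·(−63) = 1296 > 0.
Two real roots: the line is a secant.

secant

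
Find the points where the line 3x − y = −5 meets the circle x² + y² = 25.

(−3, −4) and (0, 5)

Express y = 3x + 5 and substitute into the circle:
10x² + 30x = 0  ⟹  x² + 3x = 0
x = 0 or x = −3, giving (0, 5) and (−3, −4).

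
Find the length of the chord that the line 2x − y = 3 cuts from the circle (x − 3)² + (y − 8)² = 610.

The distance from (3, 8) to the line is 5/√5, and r² = 610.
Chord = 2√(r² − d²) = 2·√(605) = 22√5.

22√5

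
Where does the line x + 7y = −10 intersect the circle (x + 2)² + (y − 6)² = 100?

Express y = (−10 − x)/7 and substitute into the circle:
50x² + 300x − 2000 = 0  ⟹  x² + 6x − 40 = 0
x = 4 or x = −10, giving (4, −2) and (−10, 0).

(−10, 0) and (4, −2)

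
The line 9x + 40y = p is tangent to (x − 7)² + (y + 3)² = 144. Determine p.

Tangency holds when the distance from the centre (7, −3) to the line equals the radius 12:
|9·7 + 40·(−3) − p| / √1681 = 12
|p − (−57)| = 12·41, so p = 435 or p = −549.

p = −549 or p = 435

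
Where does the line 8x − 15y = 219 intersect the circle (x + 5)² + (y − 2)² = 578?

(−12, −21) and (18, −5)

Express y = (−219 + 8x)/15 and substitute into the circle:
289x² − 1734x − 62424 = 0  ⟹  x² − 6x − 216 = 0
x = 18 or x = −12, giving (18, −5) and (−12, −21).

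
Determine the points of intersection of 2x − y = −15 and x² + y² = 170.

From the line, y = 2x + 15. Substituting:
5x² + 60x + 55 = 0  ⟹  x² + 12x + 11 = 0
x = −1 or x = −11, giving (−1, 13) and (−11, −7).

(−11, −7) and (−1, 13)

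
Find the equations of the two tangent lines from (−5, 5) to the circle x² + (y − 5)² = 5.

Write the tangent as mx − y + (5 − m·(−5)) = 0 and set its distance from the centre to √5:
[m·(5) − (0)]² = 5(m² + 1)
4m² − 1 = 0, so m = −1/2 or m = 1/2.
With m = −1/2: x + 2y = 5. With m = 1/2: x − 2y = −15.

x + 2y = 5 and x − 2y = −15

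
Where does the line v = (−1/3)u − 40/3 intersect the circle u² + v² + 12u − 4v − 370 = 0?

From the line, v = (−40 − u)/3. Substituting:
10u² + 200u − 1250 = 0  ⟹  u² + 20u − 125 = 0
u = 5 or u = −25, giving (5, −15) and (−25, −5).

(−25, −5) and (5, −15)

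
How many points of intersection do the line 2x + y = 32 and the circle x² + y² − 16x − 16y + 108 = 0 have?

2

d² = (2·8 + 1·8 − (32))²/5 = 64/5; r² = 20.
Since d² < r², the line cuts the circle twice.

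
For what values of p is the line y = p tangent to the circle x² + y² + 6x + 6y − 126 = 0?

For a tangent, require d(centre, line) = r = 12.
|0·(−3) + 1·(−3) − p| / √1 = 12
|p − (−3)| = 12, so p = 9 or p = −15.

p = −15 or p = 9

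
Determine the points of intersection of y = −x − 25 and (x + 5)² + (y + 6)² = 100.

Substitute y = −x − 25:
2x² + 48x + 286 = 0  ⟹  x² + 24x + 143 = 0
x = −11 or x = −13, giving (−11, −14) and (−13, −12).

(−13, −12) and (−11, −14)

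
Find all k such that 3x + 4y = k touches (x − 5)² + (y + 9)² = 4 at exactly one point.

k = −31 or k = −11

The line touches the circle iff its distance from (5, −9) is 2:
|3·5 + 4·(−9) − k| / √25 = 2
|k − (−21)| = 2·5, so k = −11 or k = −31.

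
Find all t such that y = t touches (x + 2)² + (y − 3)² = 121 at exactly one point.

For a tangent, require d(centre, line) = r = 11.
|0·(−2) + 1·3 − t| / √1 = 11
|t − (3)| = 11, so t = 14 or t = −8.

t = −8 or t = 14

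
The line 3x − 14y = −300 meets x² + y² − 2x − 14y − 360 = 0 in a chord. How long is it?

2√205

Substitute y = (300 + 3x)/14:
205x² + 820x − 39360 = 0  ⟹  x² + 4x − 192 = 0
x = 12 or x = −16, giving (12, 24) and (−16, 18).
Chord length = distance between (12, 24) and (−16, 18) = √820 = 2√205.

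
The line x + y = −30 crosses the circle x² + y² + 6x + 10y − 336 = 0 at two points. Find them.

Substitute y = −x − 30:
2x² + 56x + 264 = 0  ⟹  x² + 28x + 132 = 0
x = −6 or x = −22, giving (−6, −24) and (−22, −8).

(−22, −8) and (−6, −24)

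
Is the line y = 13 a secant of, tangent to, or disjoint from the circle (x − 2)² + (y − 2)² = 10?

disjoint

d² = (0·2 + 1·2 − (13))² = 121; r² = 10.
Since d² > r², the line lies outside the circle.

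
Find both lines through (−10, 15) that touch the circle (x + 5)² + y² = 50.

Write the tangent as mx − y + (15 − m·(−10)) = 0 and set its distance from the centre to 5√2:
(5m − (−15))² = 50(m² + 1)
m² − 6m − 7 = 0, so m = 7 or m = −1.
Through (−10, 15) these give 7x − y = −85 and x + y = 5.

7x − y = −85 and x + y = 5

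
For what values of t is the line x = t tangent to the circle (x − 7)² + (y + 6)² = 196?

The line touches the circle iff its distance from (7, −6) is 14:
|1·7 + 0·(−6) − t| / √1 = 14
|t − (7)| = 14, so t = 21 or t = −7.

t = −7 or t = 21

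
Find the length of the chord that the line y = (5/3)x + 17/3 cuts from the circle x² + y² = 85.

Express y = (17 + 5x)/3 and substitute into the circle:
34x² + 170x − 476 = 0  ⟹  x² + 5x − 14 = 0
x = 2 or x = −7, giving (2, 9) and (−7, −6).
Chord length = distance between (2, 9) and (−7, −6) = √306 = 3√34.

3√34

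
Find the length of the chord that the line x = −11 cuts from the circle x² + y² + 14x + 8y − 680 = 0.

The line gives x = −11. Substituting into the circle:
y² + 8y − 713 = 0
y = 23 or y = −31, giving (−11, 23) and (−11, −31).
Chord length = distance between (−11, 23) and (−11, −31) = √2916 = 54.

54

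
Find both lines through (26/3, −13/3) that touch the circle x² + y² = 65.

Write the tangent as mx − y + (−13/3 − m·(26/3)) = 0 and set its distance from the centre to √65:
(−26/3m − (13/3))² = 65(m² + 1)
7m² + 52m − 32 = 0, so m = 4/7 or m = −8.
Through (26/3, −13/3) these give 4x − 7y = 65 and 8x + y = 65.

4x − 7y = 65 and 8x + y = 65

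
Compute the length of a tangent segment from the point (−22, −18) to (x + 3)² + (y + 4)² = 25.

2√133

Centre (−3, −4), r² = 25. |PO|² = (−19)² + (−14)² = 557.
The tangent meets the radius at right angles, so tangent² = |PO|² − r² = 557 − 25 = 532.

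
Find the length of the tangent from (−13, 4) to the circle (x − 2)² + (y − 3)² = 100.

3√14

The centre is (2, 3) and r = 10. The square of the distance from P to the centre is 225 + 1 = 226.
The tangent meets the radius at right angles, so tangent² = |PO|² − r² = 226 − 100 = 126.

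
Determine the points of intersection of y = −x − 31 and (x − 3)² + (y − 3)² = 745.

(−21, −10) and (−10, −21)

Substitute y = −x − 31:
2x² + 62x + 420 = 0  ⟹  x² + 31x + 210 = 0
x = −10 or x = −21, giving (−10, −21) and (−21, −10).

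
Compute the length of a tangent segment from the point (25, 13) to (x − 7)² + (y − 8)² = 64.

Centre (7, 8), r² = 64. |PO|² = (18)² + (5)² = 349.
By the tangent–radius right angle, tangent length = √(|PO|² − r²) = √285.

√285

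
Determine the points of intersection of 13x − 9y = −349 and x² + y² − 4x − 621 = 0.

Express y = (349 + 13x)/9 and substitute into the circle:
250x² + 8750x + 71500 = 0  ⟹  x² + 35x + 286 = 0
x = −13 or x = −22, giving (−13, 20) and (−22, 7).

(−22, 7) and (−13, 20)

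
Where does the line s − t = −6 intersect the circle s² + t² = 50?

Substitute t = s + 6:
2s² + 12s − 14 = 0  ⟹  s² + 6s − 7 = 0
s = 1 or s = −7, giving (1, 7) and (−7, −1).

(−7, −1) and (1, 7)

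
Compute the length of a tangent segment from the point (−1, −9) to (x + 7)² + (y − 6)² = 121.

2√35

With centre O = (−7, 6), |OP|² = 261 and r² = 121.
The tangent meets the radius at right angles, so tangent² = |PO|² − r² = 261 − 121 = 140.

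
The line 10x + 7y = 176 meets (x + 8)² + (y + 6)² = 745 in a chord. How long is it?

2√149

Substitute y = (176 − 10x)/7:
149x² − 3576x + 14155 = 0  ⟹  x² − 24x + 95 = 0
x = 19 or x = 5, giving (19, −2) and (5, 18).
|(19, −2) − (5, 18)| = √((14)² + (−20)²) = 2√149.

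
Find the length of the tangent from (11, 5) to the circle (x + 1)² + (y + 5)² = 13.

Centre (−1, −5), r² = 13. |PO|² = (12)² + (10)² = 244.
Power of the point: PT² = |PO|² − r² = 231, so PT = √231.

√231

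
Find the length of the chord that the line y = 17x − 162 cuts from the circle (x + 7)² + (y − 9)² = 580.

Centre (−7, 9), r² = 580. Perpendicular distance d from centre to line = |−290| / √290 = 290/√290.
Half the chord is √(r² − d²) = √(290), so the full chord is 2√290.

2√290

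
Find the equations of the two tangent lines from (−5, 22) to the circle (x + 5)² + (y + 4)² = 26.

Let a tangent through (−5, 22) have slope m. Its distance from (−5, −4) must equal √26:
(0m − (−26))² = 26(m² + 1)
m² − 25 = 0, so m = 5 or m = −5.
Through (−5, 22) these give 5x − y = −47 and 5x + y = −3.

5x − y = −47 and 5x + y = −3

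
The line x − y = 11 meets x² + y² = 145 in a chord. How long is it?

Centre (0, 0), r² = 145. Perpendicular distance d from centre to line = |−11| / √2 = 11/√2.
Half the chord is √(r² − d²) = √(169/2), so the full chord is 13√2.

13√2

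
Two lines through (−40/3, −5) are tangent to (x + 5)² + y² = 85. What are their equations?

9x + 2y = −130 and 6x + 7y = −115

Let a tangent through (−40/3, −5) have slope m. Its distance from (−5, 0) must equal √85:
[m·(25/3) − (5)]² = 85(m² + 1)
14m² + 75m + 54 = 0, so m = −9/2 or m = −6/7.
Through (−40/3, −5) these give 9x + 2y = −130 and 6x + 7y = −115.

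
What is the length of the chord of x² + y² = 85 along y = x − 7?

11√2

From the line, y = x − 7. Substituting:
2x² − 14x − 36 = 0  ⟹  x² − 7x − 18 = 0
x = 9 or x = −2, giving (9, 2) and (−2, −9).
Chord length = distance between (9, 2) and (−2, −9) = √242 = 11√2.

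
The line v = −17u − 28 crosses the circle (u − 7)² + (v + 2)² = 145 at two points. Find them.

Express v = −17u − 28 and substitute into the circle:
290u² + 870u + 580 = 0  ⟹  u² + 3u + 2 = 0
u = −1 or u = −2, giving (−1, −11) and (−2, 6).

(−2, 6) and (−1, −11)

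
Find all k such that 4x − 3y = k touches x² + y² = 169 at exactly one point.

For a tangent, require d(centre, line) = r = 13.
|4·0 − 3·0 − k| / √25 = 13
|k| = 13·5, so k = 65 or k = −65.

k = −65 or k = 65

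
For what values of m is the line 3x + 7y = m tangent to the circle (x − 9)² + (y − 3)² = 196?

m = 48 ± 14√58

The line touches the circle iff its distance from (9, 3) is 14:
|3·9 + 7·3 − m| / √58 = 14
|m − (48)| = 14√58.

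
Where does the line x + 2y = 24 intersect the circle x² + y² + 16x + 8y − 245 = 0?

(−2, 13) and (2, 11)

Substitute y = (24 − x)/2:
5x² − 20 = 0  ⟹  x² − 4 = 0
x = 2 or x = −2, giving (2, 11) and (−2, 13).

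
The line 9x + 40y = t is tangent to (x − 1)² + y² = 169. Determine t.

The line touches the circle iff its distance from (1, 0) is 13:
|9·1 + 40·0 − t| / √1681 = 13
|t − (9)| = 13·41, so t = 542 or t = −524.

t = −524 or t = 542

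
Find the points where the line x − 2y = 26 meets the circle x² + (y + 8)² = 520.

(−18, −22) and (22, −2)

From the line, y = (−26 + x)/2. Substituting:
5x² − 20x − 1980 = 0  ⟹  x² − 4x − 396 = 0
x = 22 or x = −18, giving (22, −2) and (−18, −22).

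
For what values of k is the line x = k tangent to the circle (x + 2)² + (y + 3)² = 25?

For a tangent, require d(centre, line) = r = 5.
|1·(−2) + 0·(−3) − k| / √1 = 5
|k − (−2)| = 5, so k = 3 or k = −7.

k = −7 or k = 3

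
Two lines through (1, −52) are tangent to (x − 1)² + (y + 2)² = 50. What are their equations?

7x − y = 59 and 7x + y = −45

Let a tangent through (1, −52) have slope m. Its distance from (1, −2) must equal 5√2:
[m·(0) − (50)]² = 50(m² + 1)
m² − 49 = 0, so m = 7 or m = −7.
With m = 7: 7x − y = 59. With m = −7: 7x + y = −45.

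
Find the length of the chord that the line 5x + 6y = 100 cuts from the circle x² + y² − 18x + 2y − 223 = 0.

Centre (9, −1), r² = 305. Perpendicular distance d from centre to line = |−61| / √61 = 61/√61.
Half the chord is √(r² − d²) = √(244), so the full chord is 4√61.

4√61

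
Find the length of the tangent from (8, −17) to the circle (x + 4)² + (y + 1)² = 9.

With centre O = (−4, −1), |OP|² = 400 and r² = 9.
The tangent meets the radius at right angles, so tangent² = |PO|² − r² = 400 − 9 = 391.

√391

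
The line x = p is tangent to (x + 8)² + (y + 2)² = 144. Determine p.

p = −20 or p = 4

For a tangent, require d(centre, line) = r = 12.
|1·(−8) + 0·(−2) − p| / √1 = 12
|p − (−8)| = 12, so p = 4 or p = −20.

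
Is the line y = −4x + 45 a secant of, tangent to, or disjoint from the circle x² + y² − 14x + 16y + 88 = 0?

disjoint

d² = (4·7 + 1·(−8) − (45))²/17 = 625/17; r² = 25.
Since d² > r², the line lies outside the circle.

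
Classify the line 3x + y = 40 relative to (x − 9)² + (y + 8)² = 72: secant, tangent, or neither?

secant

d² = (3·9 + 1·(−8) − (40))²/10 = 441/10; r² = 72.
Since d² < r², the line cuts the circle twice.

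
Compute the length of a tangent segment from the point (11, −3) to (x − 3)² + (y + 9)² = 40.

With centre O = (3, −9), |OP|² = 100 and r² = 40.
The tangent meets the radius at right angles, so tangent² = |PO|² − r² = 100 − 40 = 60.

2√15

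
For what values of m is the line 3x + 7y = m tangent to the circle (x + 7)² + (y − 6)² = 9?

m = 21 ± 3√58

The line touches the circle iff its distance from (−7, 6) is 3:
|3·(−7) + 7·6 − m| / √58 = 3
|m − (21)| = 3√58.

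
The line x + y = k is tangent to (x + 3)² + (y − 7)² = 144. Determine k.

k = 4 ± 12√2

The line touches the circle iff its distance from (−3, 7) is 12:
|1·(−3) + 1·7 − k| / √2 = 12
|k − (4)| = 12√2.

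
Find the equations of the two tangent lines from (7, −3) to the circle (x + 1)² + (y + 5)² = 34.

3x + 5y = 6 and 5x − 3y = 44

Let a tangent through (7, −3) have slope m. Its distance from (−1, −5) must equal √34:
[m·(−8) − (−2)]² = 34(m² + 1)
15m² − 16m − 15 = 0, so m = −3/5 or m = 5/3.
With m = −3/5: 3x + 5y = 6. With m = 5/3: 5x − 3y = 44.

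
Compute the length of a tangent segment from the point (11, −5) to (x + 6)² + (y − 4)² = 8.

With centre O = (−6, 4), |OP|² = 370 and r² = 8.
The tangent meets the radius at right angles, so tangent² = |PO|² − r² = 370 − 8 = 362.

√362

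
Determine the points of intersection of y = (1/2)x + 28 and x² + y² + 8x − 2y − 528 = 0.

From the line, y = (56 + x)/2. Substituting:
5x² + 140x + 800 = 0  ⟹  x² + 28x + 160 = 0
x = −8 or x = −20, giving (−8, 24) and (−20, 18).

(−20, 18) and (−8, 24)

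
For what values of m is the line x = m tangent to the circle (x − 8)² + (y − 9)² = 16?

The line touches the circle iff its distance from (8, 9) is 4:
|1·8 + 0·9 − m| / √1 = 4
|m − (8)| = 4, so m = 12 or m = 4.

m = 4 or m = 12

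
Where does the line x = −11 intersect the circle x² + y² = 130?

(−11, −3) and (−11, 3)

The line gives x = −11. Substituting into the circle:
y² − 9 = 0
y = 3 or y = −3, giving (−11, 3) and (−11, −3).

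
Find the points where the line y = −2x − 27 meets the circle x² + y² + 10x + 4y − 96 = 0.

(−15, 3) and (−7, −13)

From the line, y = −2x − 27. Substituting:
5x² + 110x + 525 = 0  ⟹  x² + 22x + 105 = 0
x = −7 or x = −15, giving (−7, −13) and (−15, 3).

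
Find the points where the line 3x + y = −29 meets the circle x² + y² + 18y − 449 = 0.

From the line, y = −3x − 29. Substituting:
10x² + 120x − 130 = 0  ⟹  x² + 12x − 13 = 0
x = 1 or x = −13, giving (1, −32) and (−13, 10).

(−13, 10) and (1, −32)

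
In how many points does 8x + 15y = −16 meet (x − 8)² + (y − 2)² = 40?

0

d² = (8·8 + 15·2 − (−16))²/289 = 12100/289; r² = 40.
Since d² > r², the line lies outside the circle.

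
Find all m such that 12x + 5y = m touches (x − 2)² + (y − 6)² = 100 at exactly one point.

m = −76 or m = 184

The line touches the circle iff its distance from (2, 6) is 10:
|12·2 + 5·6 − m| / √169 = 10
|m − (54)| = 10·13, so m = 184 or m = −76.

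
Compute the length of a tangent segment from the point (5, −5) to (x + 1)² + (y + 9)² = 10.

The centre is (−1, −9) and r = √10. The square of the distance from P to the centre is 36 + 16 = 52.
The tangent meets the radius at right angles, so tangent² = |PO|² − r² = 52 − 10 = 42.

√42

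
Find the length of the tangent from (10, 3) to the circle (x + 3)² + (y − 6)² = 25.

The centre is (−3, 6) and r = 5. The square of the distance from P to the centre is 169 + 9 = 178.
By the tangent–radius right angle, tangent length = √(|PO|² − r²) = √153 = 3√17.

3√17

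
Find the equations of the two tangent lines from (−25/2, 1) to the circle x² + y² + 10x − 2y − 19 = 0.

Let a tangent through (−25/2, 1) have slope m. Its distance from (−5, 1) must equal 3√5:
(15/2m − (0))² = 45(m² + 1)
m² − 4 = 0, so m = −2 or m = 2.
Through (−25/2, 1) these give 2x + y = −24 and 2x − y = −26.

2x + y = −24 and 2x − y = −26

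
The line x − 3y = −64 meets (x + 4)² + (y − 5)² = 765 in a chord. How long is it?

15√10

From the line, y = (64 + x)/3. Substituting:
10x² + 170x − 4340 = 0  ⟹  x² + 17x − 434 = 0
x = 14 or x = −31, giving (14, 26) and (−31, 11).
|(14, 26) − (−31, 11)| = √((45)² + (15)²) = 15√10.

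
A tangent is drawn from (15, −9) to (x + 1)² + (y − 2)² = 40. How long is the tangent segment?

√337

Centre (−1, 2), r² = 40. |PO|² = (16)² + (−11)² = 377.
Power of the point: PT² = |PO|² − r² = 337, so PT = √337.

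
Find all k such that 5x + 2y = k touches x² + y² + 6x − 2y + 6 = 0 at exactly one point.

Tangency holds when the distance from the centre (−3, 1) to the line equals the radius 2:
|5·(−3) + 2·1 − k| / √29 = 2
|k − (−13)| = 2√29.

k = −13 ± 2√29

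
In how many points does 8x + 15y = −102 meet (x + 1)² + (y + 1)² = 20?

Centre (−1, −1), r² = 20. Distance² from centre to line = (79)²/289 = 6241/289.
Since d² > r², the line lies outside the circle.

0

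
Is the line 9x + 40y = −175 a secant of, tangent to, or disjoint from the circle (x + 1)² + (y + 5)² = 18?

secant

d² = (9·(−1) + 40·(−5) − (−175))²/1681 = 1156/1681; r² = 18.
Since d² < r², the line cuts the circle twice.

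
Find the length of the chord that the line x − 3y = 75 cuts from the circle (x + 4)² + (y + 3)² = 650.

The distance from (−4, −3) to the line is 70/√10, and r² = 650.
Chord = 2√(r² − d²) = 2·√(160) = 8√10.

8√10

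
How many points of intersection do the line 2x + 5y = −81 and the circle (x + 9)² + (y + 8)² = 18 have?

Substituting the line into the circle gives 29x² + 614x + 3256 = 0.
Discriminant = (614)² − 4·29·(3256) = −700 < 0.
No real roots: the line does not meet the circle.

0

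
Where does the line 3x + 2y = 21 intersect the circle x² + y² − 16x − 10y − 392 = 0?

Substitute y = (21 − 3x)/2:
13x² − 130x − 1547 = 0  ⟹  x² − 10x − 119 = 0
x = 17 or x = −7, giving (17, −15) and (−7, 21).

(−7, 21) and (17, −15)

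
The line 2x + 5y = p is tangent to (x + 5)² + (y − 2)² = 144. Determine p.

The line touches the circle iff its distance from (−5, 2) is 12:
|2·(−5) + 5·2 − p| / √29 = 12
|p| = 12√29.

p = ±12√29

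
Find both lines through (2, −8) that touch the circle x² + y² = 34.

A line y − (−8) = m(x − (2)) is tangent when its distance from (0, 0) is √34:
[m·(−2) − (8)]² = 34(m² + 1)
15m² − 16m − 15 = 0, so m = −3/5 or m = 5/3.
Through (2, −8) these give 3x + 5y = −34 and 5x − 3y = 34.

3x + 5y = −34 and 5x − 3y = 34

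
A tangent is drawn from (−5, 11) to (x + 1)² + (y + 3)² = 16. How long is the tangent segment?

14

The centre is (−1, −3) and r = 4. The square of the distance from P to the centre is 16 + 196 = 212.
The tangent meets the radius at right angles, so tangent² = |PO|² − r² = 212 − 16 = 196.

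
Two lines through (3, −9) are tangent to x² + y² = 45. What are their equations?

x + 2y = −15 and 2x − y = 15

Let a tangent through (3, −9) have slope m. Its distance from (0, 0) must equal 3√5:
(−3m − (9))² = 45(m² + 1)
2m² − 3m − 2 = 0, so m = −1/2 or m = 2.
Through (3, −9) these give x + 2y = −15 and 2x − y = 15.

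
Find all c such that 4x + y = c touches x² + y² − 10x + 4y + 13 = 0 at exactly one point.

The line touches the circle iff its distance from (5, −2) is 4:
|4·5 + 1·(−2) − c| / √17 = 4
|c − (18)| = 4√17.

c = 18 ± 4√17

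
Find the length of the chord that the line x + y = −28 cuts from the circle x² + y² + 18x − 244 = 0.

17√2

From the line, y = −x − 28. Substituting:
2x² + 74x + 540 = 0  ⟹  x² + 37x + 270 = 0
x = −10 or x = −27, giving (−10, −18) and (−27, −1).
|(−10, −18) − (−27, −1)| = √((17)² + (−17)²) = 17√2.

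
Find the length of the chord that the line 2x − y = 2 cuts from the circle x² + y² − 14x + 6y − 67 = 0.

8√5

Express y = 2x − 2 and substitute into the circle:
5x² − 10x − 75 = 0  ⟹  x² − 2x − 15 = 0
x = 5 or x = −3, giving (5, 8) and (−3, −8).
|(5, 8) − (−3, −8)| = √((8)² + (16)²) = 8√5.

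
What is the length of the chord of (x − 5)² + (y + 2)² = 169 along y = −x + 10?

17√2

Centre (5, −2), r² = 169. Perpendicular distance d from centre to line = |−7| / √2 = 7/√2.
Chord = 2√(r² − d²) = 2·√(289/2) = 17√2.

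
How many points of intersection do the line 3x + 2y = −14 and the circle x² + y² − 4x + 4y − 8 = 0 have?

0

Substituting the line into the circle gives 13x² + 44x + 52 = 0.
Δ = 1936 − 2704 = −768.
No real roots: the line does not meet the circle.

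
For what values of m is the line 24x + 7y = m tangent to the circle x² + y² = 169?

m = −325 or m = 325

The line touches the circle iff its distance from (0, 0) is 13:
|24·0 + 7·0 − m| / √625 = 13
|m| = 13·25, so m = 325 or m = −325.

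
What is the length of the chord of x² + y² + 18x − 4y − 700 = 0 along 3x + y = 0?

17√10

Centre (−9, 2), r² = 785. Perpendicular distance d from centre to line = |−25| / √10 = 25/√10.
Half the chord is √(r² − d²) = √(1445/2), so the full chord is 17√10.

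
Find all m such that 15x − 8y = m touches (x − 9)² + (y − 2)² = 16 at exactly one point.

m = 51 or m = 187

The line touches the circle iff its distance from (9, 2) is 4:
|15·9 − 8·2 − m| / √289 = 4
|m − (119)| = 4·17, so m = 187 or m = 51.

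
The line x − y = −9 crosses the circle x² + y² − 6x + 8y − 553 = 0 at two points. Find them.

(−20, −11) and (10, 19)

Express y = x + 9 and substitute into the circle:
2x² + 20x − 400 = 0  ⟹  x² + 10x − 200 = 0
x = 10 or x = −20, giving (10, 19) and (−20, −11).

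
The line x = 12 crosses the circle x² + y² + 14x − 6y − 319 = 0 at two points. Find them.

(12, −1) and (12, 7)

The line gives x = 12. Substituting into the circle:
y² − 6y − 7 = 0
y = 7 or y = −1, giving (12, 7) and (12, −1).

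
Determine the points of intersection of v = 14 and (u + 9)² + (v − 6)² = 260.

(−23, 14) and (5, 14)

From the line, v = 14. Substituting:
u² + 18u − 115 = 0
u = 5 or u = −23, giving (5, 14) and (−23, 14).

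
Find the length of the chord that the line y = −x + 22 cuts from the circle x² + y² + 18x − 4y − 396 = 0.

11√2

Substitute y = −x + 22:
2x² − 22x = 0  ⟹  x² − 11x = 0
x = 11 or x = 0, giving (11, 11) and (0, 22).
|(11, 11) − (0, 22)| = √((11)² + (−11)²) = 11√2.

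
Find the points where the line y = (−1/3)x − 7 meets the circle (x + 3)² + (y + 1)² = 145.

Substitute y = (−21 − x)/3:
10x² + 90x − 900 = 0  ⟹  x² + 9x − 90 = 0
x = 6 or x = −15, giving (6, −9) and (−15, −2).

(−15, −2) and (6, −9)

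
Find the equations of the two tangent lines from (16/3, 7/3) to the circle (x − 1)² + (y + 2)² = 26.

x + 5y = 17 and 5x + y = 29

A line y − (7/3) = m(x − (16/3)) is tangent when its distance from (1, −2) is √26:
[m·(−13/3) − (−13/3)]² = 26(m² + 1)
5m² + 26m + 5 = 0, so m = −1/5 or m = −5.
With m = −1/5: x + 5y = 17. With m = −5: 5x + y = 29.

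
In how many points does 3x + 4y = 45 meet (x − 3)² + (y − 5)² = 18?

2

Substituting the line into the circle gives 25x² − 246x + 481 = 0.
Discriminant = (−246)² − 4·25·(481) = 12416 > 0.
Two real roots: the line is a secant.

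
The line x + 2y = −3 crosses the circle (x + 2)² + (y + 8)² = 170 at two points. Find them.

From the line, y = (−3 − x)/2. Substituting:
5x² − 10x − 495 = 0  ⟹  x² − 2x − 99 = 0
x = 11 or x = −9, giving (11, −7) and (−9, 3).

(−9, 3) and (11, −7)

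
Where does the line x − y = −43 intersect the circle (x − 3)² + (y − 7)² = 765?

Substitute y = x + 43:
2x² + 66x + 540 = 0  ⟹  x² + 33x + 270 = 0
x = −15 or x = −18, giving (−15, 28) and (−18, 25).

(−18, 25) and (−15, 28)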